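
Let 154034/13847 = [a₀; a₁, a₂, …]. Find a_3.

154034 = 11·13847 + 1717   →  a_0 = 11
13847 = 8·1717 + 111   →  a_1 = 8
1717 = 15·111 + 52   →  a_2 = 15
111 = 2·52 + 7   →  a_3 = 2

2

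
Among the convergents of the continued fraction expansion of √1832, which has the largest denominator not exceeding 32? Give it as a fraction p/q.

214/5

√1832 = [42; 1, 4, 21, 4, 1, 84, …] (period length 6).
Convergents:
  p_0/q_0 = 42/1
  p_1/q_1 = 43/1
  p_2/q_2 = 214/5
  p_3/q_3 = 4537/106
q_2 = 5 ≤ 32 < 106 = q_3, so the answer is 214/5.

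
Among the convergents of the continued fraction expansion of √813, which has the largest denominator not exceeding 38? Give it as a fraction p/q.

√813 = [28; 1, 1, 18, 1, 1, 56, …] (period length 6).
Convergents:
  p_0/q_0 = 28/1
  p_1/q_1 = 29/1
  p_2/q_2 = 57/2
  p_3/q_3 = 1055/37
  p_4/q_4 = 1112/39
q_3 = 37 ≤ 38 < 39 = q_4, so the answer is 1055/37.

1055/37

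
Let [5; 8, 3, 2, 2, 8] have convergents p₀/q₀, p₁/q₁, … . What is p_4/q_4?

Using pₖ = aₖpₖ₋₁ + pₖ₋₂, qₖ = aₖqₖ₋₁ + qₖ₋₂ (with p₋₁=1, p₋₂=0, q₋₁=0, q₋₂=1):
  k=0: a=5, p=5, q=1
  k=1: a=8, p=41, q=8
  k=2: a=3, p=128, q=25
  k=3: a=2, p=297, q=58
  k=4: a=2, p=722, q=141

722/141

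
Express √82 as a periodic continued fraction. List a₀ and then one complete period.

[9; 18]

a₀ = ⌊√82⌋ = 9.
With m₀=0, d₀=1 and mₖ₊₁ = dₖaₖ − mₖ, dₖ₊₁ = (n − mₖ₊₁²)/dₖ, aₖ₊₁ = ⌊(a₀+mₖ₊₁)/dₖ₊₁⌋:
  k=1: m=9, d=1, a=18
d=1 and a=2a₀=18 at k=1, so the next step gives (m, d) = (9, 1) again — its k=1 value — and the period has length 1.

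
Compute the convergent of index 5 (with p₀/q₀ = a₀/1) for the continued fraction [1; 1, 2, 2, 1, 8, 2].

Using pₖ = aₖpₖ₋₁ + pₖ₋₂, qₖ = aₖqₖ₋₁ + qₖ₋₂ (with p₋₁=1, p₋₂=0, q₋₁=0, q₋₂=1):
  k=0: a=1, p=1, q=1
  k=1: a=1, p=2, q=1
  k=2: a=2, p=5, q=3
  k=3: a=2, p=12, q=7
  k=4: a=1, p=17, q=10
  k=5: a=8, p=148, q=87

148/87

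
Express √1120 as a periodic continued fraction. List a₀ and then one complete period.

[33; 2, 6, 1, 15, 1, 6, 2, 66]

a₀ = ⌊√1120⌋ = 33.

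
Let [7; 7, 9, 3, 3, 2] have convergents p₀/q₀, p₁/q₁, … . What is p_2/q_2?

457/64

Using pₖ = aₖpₖ₋₁ + pₖ₋₂, qₖ = aₖqₖ₋₁ + qₖ₋₂ (with p₋₁=1, p₋₂=0, q₋₁=0, q₋₂=1):
  k=0: a=7, p=7, q=1
  k=1: a=7, p=50, q=7
  k=2: a=9, p=457, q=64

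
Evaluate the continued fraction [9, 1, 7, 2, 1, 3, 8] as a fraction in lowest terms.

Using pₖ = aₖpₖ₋₁ + pₖ₋₂ and qₖ = aₖqₖ₋₁ + qₖ₋₂:
  k=0: a=9, p=9, q=1
  k=1: a=1, p=10, q=1
  k=2: a=7, p=79, q=8
  k=3: a=2, p=168, q=17
  k=4: a=1, p=247, q=25
  k=5: a=3, p=909, q=92
  k=6: a=8, p=7519, q=761

7519/761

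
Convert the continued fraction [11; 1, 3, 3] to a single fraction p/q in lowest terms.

153/13

Using pₖ = aₖpₖ₋₁ + pₖ₋₂ and qₖ = aₖqₖ₋₁ + qₖ₋₂:
  k=0: a=11, p=11, q=1
  k=1: a=1, p=12, q=1
  k=2: a=3, p=47, q=4
  k=3: a=3, p=153, q=13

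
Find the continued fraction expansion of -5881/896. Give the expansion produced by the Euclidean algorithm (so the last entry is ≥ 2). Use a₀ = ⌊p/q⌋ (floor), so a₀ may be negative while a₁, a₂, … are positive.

-5881 = -7×896 + 391
896 = 2×391 + 114
391 = 3×114 + 49
114 = 2×49 + 16
49 = 3×16 + 1
16 = 16×1 + 0  (stop)
So -5881/896 = [-7; 2, 3, 2, 3, 16].

[-7; 2, 3, 2, 3, 16]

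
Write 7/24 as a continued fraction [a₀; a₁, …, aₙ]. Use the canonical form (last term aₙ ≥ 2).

7 = 0·24 + 7
24 = 3·7 + 3
7 = 2·3 + 1
3 = 3·1 + 0  (stop)
So 7/24 = [0; 3, 2, 3].

[0; 3, 2, 3]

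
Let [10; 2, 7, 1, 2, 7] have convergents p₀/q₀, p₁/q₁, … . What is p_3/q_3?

Using pₖ = aₖpₖ₋₁ + pₖ₋₂, qₖ = aₖqₖ₋₁ + qₖ₋₂ (with p₋₁=1, p₋₂=0, q₋₁=0, q₋₂=1):
  k=0: a=10, p=10, q=1
  k=1: a=2, p=21, q=2
  k=2: a=7, p=157, q=15
  k=3: a=1, p=178, q=17

178/17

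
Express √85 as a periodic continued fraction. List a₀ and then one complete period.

[9; 4, 1, 1, 4, 18]

a₀ = ⌊√85⌋ = 9.
With m₀=0, d₀=1 and mₖ₊₁ = dₖaₖ − mₖ, dₖ₊₁ = (n − mₖ₊₁²)/dₖ, aₖ₊₁ = ⌊(a₀+mₖ₊₁)/dₖ₊₁⌋:
  k=1: m=9, d=4, a=4
  k=2: m=7, d=9, a=1
  k=3: m=2, d=9, a=1
  k=4: m=7, d=4, a=4
  k=5: m=9, d=1, a=18
d=1 and a=2a₀=18 at k=5, so the next step gives (m, d) = (9, 4) again — its k=1 value — and the period has length 5.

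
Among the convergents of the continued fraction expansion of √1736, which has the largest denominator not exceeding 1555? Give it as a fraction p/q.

31249/750

√1736 = [41; 1, 1, 1, 82, …] (period length 4).
Convergents:
  p_0/q_0 = 41/1
  p_1/q_1 = 42/1
  p_2/q_2 = 83/2
  p_3/q_3 = 125/3
  p_4/q_4 = 10333/248
  p_5/q_5 = 10458/251
  p_6/q_6 = 20791/499
  p_7/q_7 = 31249/750
  p_8/q_8 = 2583209/61999
q_7 = 750 ≤ 1555 < 61999 = q_8, so the answer is 31249/750.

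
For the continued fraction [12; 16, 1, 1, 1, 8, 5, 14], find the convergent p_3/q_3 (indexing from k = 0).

398/33

Using pₖ = aₖpₖ₋₁ + pₖ₋₂, qₖ = aₖqₖ₋₁ + qₖ₋₂ (with p₋₁=1, p₋₂=0, q₋₁=0, q₋₂=1):
  k=0: a=12, p=12, q=1
  k=1: a=16, p=193, q=16
  k=2: a=1, p=205, q=17
  k=3: a=1, p=398, q=33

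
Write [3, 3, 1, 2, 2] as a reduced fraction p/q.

85/26

Using pₖ = aₖpₖ₋₁ + pₖ₋₂ and qₖ = aₖqₖ₋₁ + qₖ₋₂:
  k=0: a=3, p=3, q=1
  k=1: a=3, p=10, q=3
  k=2: a=1, p=13, q=4
  k=3: a=2, p=36, q=11
  k=4: a=2, p=85, q=26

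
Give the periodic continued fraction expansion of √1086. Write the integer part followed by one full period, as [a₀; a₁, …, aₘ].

[32; 1, 20, 1, 64]

a₀ = ⌊√1086⌋ = 32.
With m₀=0, d₀=1 and mₖ₊₁ = dₖaₖ − mₖ, dₖ₊₁ = (n − mₖ₊₁²)/dₖ, aₖ₊₁ = ⌊(a₀+mₖ₊₁)/dₖ₊₁⌋:
  k=1: m=32, d=62, a=1
  k=2: m=30, d=3, a=20
  k=3: m=30, d=62, a=1
  k=4: m=32, d=1, a=64
d=1 and a=2a₀=64 at k=4, so the next step gives (m, d) = (32, 62) again — its k=1 value — and the period has length 4.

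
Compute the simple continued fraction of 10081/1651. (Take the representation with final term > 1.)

[6; 9, 2, 3, 3, 3, 2]

10081 = 6*1651 + 175
1651 = 9*175 + 76
175 = 2*76 + 23
76 = 3*23 + 7
23 = 3*7 + 2
7 = 3*2 + 1
2 = 2*1 + 0  (stop)
So 10081/1651 = [6; 9, 2, 3, 3, 3, 2].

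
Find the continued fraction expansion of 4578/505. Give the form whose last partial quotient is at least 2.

4578 = 9*505 + 33
505 = 15*33 + 10
33 = 3*10 + 3
10 = 3*3 + 1
3 = 3*1 + 0  (stop)
So 4578/505 = [9; 15, 3, 3, 3].

[9; 15, 3, 3, 3]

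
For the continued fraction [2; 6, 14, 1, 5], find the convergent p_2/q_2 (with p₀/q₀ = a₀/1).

Using pₖ = aₖpₖ₋₁ + pₖ₋₂, qₖ = aₖqₖ₋₁ + qₖ₋₂ (with p₋₁=1, p₋₂=0, q₋₁=0, q₋₂=1):
  k=0: a=2, p=2, q=1
  k=1: a=6, p=13, q=6
  k=2: a=14, p=184, q=85

184/85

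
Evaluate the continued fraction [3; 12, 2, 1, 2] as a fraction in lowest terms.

305/99

Fold from the inside: start with 2/1.
  1 + 1/2 = 3/2
  2 + 2/3 = 8/3
  12 + 3/8 = 99/8
  3 + 8/99 = 305/99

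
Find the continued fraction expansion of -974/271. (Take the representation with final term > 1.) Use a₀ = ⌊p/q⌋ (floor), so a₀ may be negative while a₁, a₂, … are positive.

[-4; 2, 2, 6, 2, 1, 2]

-974 = -4*271 + 110
271 = 2*110 + 51
110 = 2*51 + 8
51 = 6*8 + 3
8 = 2*3 + 2
3 = 1*2 + 1
2 = 2*1 + 0  (stop)
So -974/271 = [-4; 2, 2, 6, 2, 1, 2].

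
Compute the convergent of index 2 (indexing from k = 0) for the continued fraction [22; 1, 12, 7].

Using pₖ = aₖpₖ₋₁ + pₖ₋₂, qₖ = aₖqₖ₋₁ + qₖ₋₂ (with p₋₁=1, p₋₂=0, q₋₁=0, q₋₂=1):
  k=0: a=22, p=22, q=1
  k=1: a=1, p=23, q=1
  k=2: a=12, p=298, q=13

298/13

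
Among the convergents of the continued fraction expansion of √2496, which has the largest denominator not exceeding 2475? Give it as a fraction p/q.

√2496 = [49; 1, 23, 1, 98, …] (period length 4).
Convergents:
  p_0/q_0 = 49/1
  p_1/q_1 = 50/1
  p_2/q_2 = 1199/24
  p_3/q_3 = 1249/25
  p_4/q_4 = 123601/2474
  p_5/q_5 = 124850/2499
q_4 = 2474 ≤ 2475 < 2499 = q_5, so the answer is 123601/2474.

123601/2474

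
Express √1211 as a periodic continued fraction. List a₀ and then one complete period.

[34; 1, 3, 1, 68]

a₀ = ⌊√1211⌋ = 34.
With m₀=0, d₀=1 and mₖ₊₁ = dₖaₖ − mₖ, dₖ₊₁ = (n − mₖ₊₁²)/dₖ, aₖ₊₁ = ⌊(a₀+mₖ₊₁)/dₖ₊₁⌋:
  k=1: m=34, d=55, a=1
  k=2: m=21, d=14, a=3
  k=3: m=21, d=55, a=1
  k=4: m=34, d=1, a=68
d=1 and a=2a₀=68 at k=4, so the next step gives (m, d) = (34, 55) again — its k=1 value — and the period has length 4.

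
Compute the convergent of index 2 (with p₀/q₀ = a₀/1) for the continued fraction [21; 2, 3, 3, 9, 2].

150/7

Using pₖ = aₖpₖ₋₁ + pₖ₋₂, qₖ = aₖqₖ₋₁ + qₖ₋₂ (with p₋₁=1, p₋₂=0, q₋₁=0, q₋₂=1):
  k=0: a=21, p=21, q=1
  k=1: a=2, p=43, q=2
  k=2: a=3, p=150, q=7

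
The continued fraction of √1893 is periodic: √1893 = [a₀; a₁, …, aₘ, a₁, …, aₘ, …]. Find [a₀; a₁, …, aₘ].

a₀ = ⌊√1893⌋ = 43.
With m₀=0, d₀=1 and mₖ₊₁ = dₖaₖ − mₖ, dₖ₊₁ = (n − mₖ₊₁²)/dₖ, aₖ₊₁ = ⌊(a₀+mₖ₊₁)/dₖ₊₁⌋:
  k=1: m=43, d=44, a=1
  k=2: m=1, d=43, a=1
  k=3: m=42, d=3, a=28
  k=4: m=42, d=43, a=1
  k=5: m=1, d=44, a=1
  k=6: m=43, d=1, a=86
d=1 and a=2a₀=86 at k=6, so the next step gives (m, d) = (43, 44) again — its k=1 value — and the period has length 6.

[43; 1, 1, 28, 1, 1, 86]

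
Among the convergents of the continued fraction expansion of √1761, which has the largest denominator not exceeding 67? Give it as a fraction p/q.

√1761 = [41; 1, 26, 1, 82, …] (period length 4).
Convergents:
  p_0/q_0 = 41/1
  p_1/q_1 = 42/1
  p_2/q_2 = 1133/27
  p_3/q_3 = 1175/28
  p_4/q_4 = 97483/2323
q_3 = 28 ≤ 67 < 2323 = q_4, so the answer is 1175/28.

1175/28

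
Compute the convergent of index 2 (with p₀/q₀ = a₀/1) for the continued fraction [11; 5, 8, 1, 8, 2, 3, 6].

459/41

Using pₖ = aₖpₖ₋₁ + pₖ₋₂, qₖ = aₖqₖ₋₁ + qₖ₋₂ (with p₋₁=1, p₋₂=0, q₋₁=0, q₋₂=1):
  k=0: a=11, p=11, q=1
  k=1: a=5, p=56, q=5
  k=2: a=8, p=459, q=41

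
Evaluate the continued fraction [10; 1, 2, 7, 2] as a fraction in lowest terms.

502/47

Using pₖ = aₖpₖ₋₁ + pₖ₋₂ and qₖ = aₖqₖ₋₁ + qₖ₋₂:
  k=0: a=10, p=10, q=1
  k=1: a=1, p=11, q=1
  k=2: a=2, p=32, q=3
  k=3: a=7, p=235, q=22
  k=4: a=2, p=502, q=47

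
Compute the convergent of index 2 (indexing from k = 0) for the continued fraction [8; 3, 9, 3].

Using pₖ = aₖpₖ₋₁ + pₖ₋₂, qₖ = aₖqₖ₋₁ + qₖ₋₂ (with p₋₁=1, p₋₂=0, q₋₁=0, q₋₂=1):
  k=0: a=8, p=8, q=1
  k=1: a=3, p=25, q=3
  k=2: a=9, p=233, q=28

233/28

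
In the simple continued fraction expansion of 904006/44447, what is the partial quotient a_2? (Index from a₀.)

1

904006 = 20·44447 + 15066   →  a_0 = 20
44447 = 2·15066 + 14315   →  a_1 = 2
15066 = 1·14315 + 751   →  a_2 = 1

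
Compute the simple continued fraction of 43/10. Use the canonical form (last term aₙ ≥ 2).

43 = 4·10 + 3
10 = 3·3 + 1
3 = 3·1 + 0  (stop)
So 43/10 = [4; 3, 3].

[4; 3, 3]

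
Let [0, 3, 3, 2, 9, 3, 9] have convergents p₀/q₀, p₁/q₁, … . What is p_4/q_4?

66/217

Using pₖ = aₖpₖ₋₁ + pₖ₋₂, qₖ = aₖqₖ₋₁ + qₖ₋₂ (with p₋₁=1, p₋₂=0, q₋₁=0, q₋₂=1):
  k=0: a=0, p=0, q=1
  k=1: a=3, p=1, q=3
  k=2: a=3, p=3, q=10
  k=3: a=2, p=7, q=23
  k=4: a=9, p=66, q=217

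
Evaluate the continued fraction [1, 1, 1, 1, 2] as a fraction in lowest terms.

13/8

Fold from the inside: start with 2/1.
  1 + 1/2 = 3/2
  1 + 2/3 = 5/3
  1 + 3/5 = 8/5
  1 + 5/8 = 13/8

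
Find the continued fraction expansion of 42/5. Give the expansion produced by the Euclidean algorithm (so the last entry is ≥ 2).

[8; 2, 2]

42 = 8×5 + 2
5 = 2×2 + 1
2 = 2×1 + 0  (stop)
So 42/5 = [8; 2, 2].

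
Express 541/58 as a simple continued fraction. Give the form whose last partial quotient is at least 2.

541 = 9×58 + 19
58 = 3×19 + 1
19 = 19×1 + 0  (stop)
So 541/58 = [9; 3, 19].

[9; 3, 19]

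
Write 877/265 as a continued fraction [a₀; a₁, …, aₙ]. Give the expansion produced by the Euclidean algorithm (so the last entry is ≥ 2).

[3; 3, 4, 3, 6]

877 = 3*265 + 82
265 = 3*82 + 19
82 = 4*19 + 6
19 = 3*6 + 1
6 = 6*1 + 0  (stop)
So 877/265 = [3; 3, 4, 3, 6].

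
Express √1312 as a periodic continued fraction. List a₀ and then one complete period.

[36; 4, 1, 1, 17, 1, 1, 4, 72]

a₀ = ⌊√1312⌋ = 36.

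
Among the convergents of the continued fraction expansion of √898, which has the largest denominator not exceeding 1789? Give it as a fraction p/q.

53011/1769

√898 = [29; 1, 28, 1, 58, …] (period length 4).
Convergents:
  p_0/q_0 = 29/1
  p_1/q_1 = 30/1
  p_2/q_2 = 869/29
  p_3/q_3 = 899/30
  p_4/q_4 = 53011/1769
  p_5/q_5 = 53910/1799
q_4 = 1769 ≤ 1789 < 1799 = q_5, so the answer is 53011/1769.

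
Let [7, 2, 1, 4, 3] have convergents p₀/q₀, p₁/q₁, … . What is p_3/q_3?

103/14

Using pₖ = aₖpₖ₋₁ + pₖ₋₂, qₖ = aₖqₖ₋₁ + qₖ₋₂ (with p₋₁=1, p₋₂=0, q₋₁=0, q₋₂=1):
  k=0: a=7, p=7, q=1
  k=1: a=2, p=15, q=2
  k=2: a=1, p=22, q=3
  k=3: a=4, p=103, q=14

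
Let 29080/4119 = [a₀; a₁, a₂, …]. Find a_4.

29080 = 7·4119 + 247   →  a_0 = 7
4119 = 16·247 + 167   →  a_1 = 16
247 = 1·167 + 80   →  a_2 = 1
167 = 2·80 + 7   →  a_3 = 2
80 = 11·7 + 3   →  a_4 = 11

11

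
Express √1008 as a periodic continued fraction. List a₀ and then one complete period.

a₀ = ⌊√1008⌋ = 31.
With m₀=0, d₀=1 and mₖ₊₁ = dₖaₖ − mₖ, dₖ₊₁ = (n − mₖ₊₁²)/dₖ, aₖ₊₁ = ⌊(a₀+mₖ₊₁)/dₖ₊₁⌋:
  k=1: m=31, d=47, a=1
  k=2: m=16, d=16, a=2
  k=3: m=16, d=47, a=1
  k=4: m=31, d=1, a=62
d=1 and a=2a₀=62 at k=4, so the next step gives (m, d) = (31, 47) again — its k=1 value — and the period has length 4.

[31; 1, 2, 1, 62]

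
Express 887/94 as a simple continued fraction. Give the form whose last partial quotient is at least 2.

887 = 9×94 + 41
94 = 2×41 + 12
41 = 3×12 + 5
12 = 2×5 + 2
5 = 2×2 + 1
2 = 2×1 + 0  (stop)
So 887/94 = [9; 2, 3, 2, 2, 2].

[9; 2, 3, 2, 2, 2]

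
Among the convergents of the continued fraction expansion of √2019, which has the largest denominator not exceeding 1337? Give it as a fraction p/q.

√2019 = [44; 1, 13, 1, 88, …] (period length 4).
Convergents:
  p_0/q_0 = 44/1
  p_1/q_1 = 45/1
  p_2/q_2 = 629/14
  p_3/q_3 = 674/15
  p_4/q_4 = 59941/1334
  p_5/q_5 = 60615/1349
q_4 = 1334 ≤ 1337 < 1349 = q_5, so the answer is 59941/1334.

59941/1334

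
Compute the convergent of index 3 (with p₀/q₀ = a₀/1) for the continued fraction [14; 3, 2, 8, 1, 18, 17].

843/59

Using pₖ = aₖpₖ₋₁ + pₖ₋₂, qₖ = aₖqₖ₋₁ + qₖ₋₂ (with p₋₁=1, p₋₂=0, q₋₁=0, q₋₂=1):
  k=0: a=14, p=14, q=1
  k=1: a=3, p=43, q=3
  k=2: a=2, p=100, q=7
  k=3: a=8, p=843, q=59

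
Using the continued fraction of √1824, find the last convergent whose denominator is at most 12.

√1824 = [42; 1, 2, 2, 2, 1, 84, …] (period length 6).
Convergents:
  p_0/q_0 = 42/1
  p_1/q_1 = 43/1
  p_2/q_2 = 128/3
  p_3/q_3 = 299/7
  p_4/q_4 = 726/17
q_3 = 7 ≤ 12 < 17 = q_4, so the answer is 299/7.

299/7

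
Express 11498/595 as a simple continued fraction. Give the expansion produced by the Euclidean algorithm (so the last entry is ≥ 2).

[19; 3, 12, 16]

11498 = 19×595 + 193
595 = 3×193 + 16
193 = 12×16 + 1
16 = 16×1 + 0  (stop)
So 11498/595 = [19; 3, 12, 16].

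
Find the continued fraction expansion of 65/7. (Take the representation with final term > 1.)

65 = 9·7 + 2
7 = 3·2 + 1
2 = 2·1 + 0  (stop)
So 65/7 = [9; 3, 2].

[9; 3, 2]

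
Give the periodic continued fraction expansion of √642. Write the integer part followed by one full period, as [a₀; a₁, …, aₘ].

[25; 2, 1, 24, 1, 2, 50]

a₀ = ⌊√642⌋ = 25.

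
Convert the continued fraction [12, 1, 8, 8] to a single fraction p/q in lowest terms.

941/73

Using pₖ = aₖpₖ₋₁ + pₖ₋₂ and qₖ = aₖqₖ₋₁ + qₖ₋₂:
  k=0: a=12, p=12, q=1
  k=1: a=1, p=13, q=1
  k=2: a=8, p=116, q=9
  k=3: a=8, p=941, q=73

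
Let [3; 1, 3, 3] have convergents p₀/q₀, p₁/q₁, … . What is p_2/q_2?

15/4

Using pₖ = aₖpₖ₋₁ + pₖ₋₂, qₖ = aₖqₖ₋₁ + qₖ₋₂ (with p₋₁=1, p₋₂=0, q₋₁=0, q₋₂=1):
  k=0: a=3, p=3, q=1
  k=1: a=1, p=4, q=1
  k=2: a=3, p=15, q=4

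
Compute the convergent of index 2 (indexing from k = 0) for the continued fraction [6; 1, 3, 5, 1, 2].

Using pₖ = aₖpₖ₋₁ + pₖ₋₂, qₖ = aₖqₖ₋₁ + qₖ₋₂ (with p₋₁=1, p₋₂=0, q₋₁=0, q₋₂=1):
  k=0: a=6, p=6, q=1
  k=1: a=1, p=7, q=1
  k=2: a=3, p=27, q=4

27/4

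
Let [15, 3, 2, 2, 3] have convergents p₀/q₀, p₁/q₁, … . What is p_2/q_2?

107/7

Using pₖ = aₖpₖ₋₁ + pₖ₋₂, qₖ = aₖqₖ₋₁ + qₖ₋₂ (with p₋₁=1, p₋₂=0, q₋₁=0, q₋₂=1):
  k=0: a=15, p=15, q=1
  k=1: a=3, p=46, q=3
  k=2: a=2, p=107, q=7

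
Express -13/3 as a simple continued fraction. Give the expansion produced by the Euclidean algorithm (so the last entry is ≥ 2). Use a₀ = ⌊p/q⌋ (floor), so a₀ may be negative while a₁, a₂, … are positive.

[-5; 1, 2]

-13 = -5·3 + 2
3 = 1·2 + 1
2 = 2·1 + 0  (stop)
So -13/3 = [-5; 1, 2].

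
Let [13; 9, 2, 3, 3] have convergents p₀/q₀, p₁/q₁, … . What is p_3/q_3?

Using pₖ = aₖpₖ₋₁ + pₖ₋₂, qₖ = aₖqₖ₋₁ + qₖ₋₂ (with p₋₁=1, p₋₂=0, q₋₁=0, q₋₂=1):
  k=0: a=13, p=13, q=1
  k=1: a=9, p=118, q=9
  k=2: a=2, p=249, q=19
  k=3: a=3, p=865, q=66

865/66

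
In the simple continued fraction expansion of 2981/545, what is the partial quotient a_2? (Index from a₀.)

7

2981 = 5·545 + 256   →  a_0 = 5
545 = 2·256 + 33   →  a_1 = 2
256 = 7·33 + 25   →  a_2 = 7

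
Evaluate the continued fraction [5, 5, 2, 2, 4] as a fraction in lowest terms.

Fold from the inside: start with 4/1.
  2 + 1/4 = 9/4
  2 + 4/9 = 22/9
  5 + 9/22 = 119/22
  5 + 22/119 = 617/119

617/119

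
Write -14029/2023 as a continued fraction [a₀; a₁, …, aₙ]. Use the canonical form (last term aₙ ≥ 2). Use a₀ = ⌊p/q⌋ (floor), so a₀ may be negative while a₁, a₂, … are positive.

-14029 = -7·2023 + 132
2023 = 15·132 + 43
132 = 3·43 + 3
43 = 14·3 + 1
3 = 3·1 + 0  (stop)
So -14029/2023 = [-7; 15, 3, 14, 3].

[-7; 15, 3, 14, 3]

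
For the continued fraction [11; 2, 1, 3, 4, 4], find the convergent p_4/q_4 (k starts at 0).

Using pₖ = aₖpₖ₋₁ + pₖ₋₂, qₖ = aₖqₖ₋₁ + qₖ₋₂ (with p₋₁=1, p₋₂=0, q₋₁=0, q₋₂=1):
  k=0: a=11, p=11, q=1
  k=1: a=2, p=23, q=2
  k=2: a=1, p=34, q=3
  k=3: a=3, p=125, q=11
  k=4: a=4, p=534, q=47

534/47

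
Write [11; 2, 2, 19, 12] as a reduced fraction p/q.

Using pₖ = aₖpₖ₋₁ + pₖ₋₂ and qₖ = aₖqₖ₋₁ + qₖ₋₂:
  k=0: a=11, p=11, q=1
  k=1: a=2, p=23, q=2
  k=2: a=2, p=57, q=5
  k=3: a=19, p=1106, q=97
  k=4: a=12, p=13329, q=1169

13329/1169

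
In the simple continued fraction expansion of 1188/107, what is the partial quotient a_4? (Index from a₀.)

1188 = 11·107 + 11   →  a_0 = 11
107 = 9·11 + 8   →  a_1 = 9
11 = 1·8 + 3   →  a_2 = 1
8 = 2·3 + 2   →  a_3 = 2
3 = 1·2 + 1   →  a_4 = 1

1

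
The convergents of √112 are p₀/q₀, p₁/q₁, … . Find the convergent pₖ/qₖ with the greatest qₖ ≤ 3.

21/2

√112 = [10; 1, 1, 2, 1, 1, 20, …] (period length 6).
Convergents:
  p_0/q_0 = 10/1
  p_1/q_1 = 11/1
  p_2/q_2 = 21/2
  p_3/q_3 = 53/5
q_2 = 2 ≤ 3 < 5 = q_3, so the answer is 21/2.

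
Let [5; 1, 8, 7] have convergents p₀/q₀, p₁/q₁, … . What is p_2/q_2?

53/9

Using pₖ = aₖpₖ₋₁ + pₖ₋₂, qₖ = aₖqₖ₋₁ + qₖ₋₂ (with p₋₁=1, p₋₂=0, q₋₁=0, q₋₂=1):
  k=0: a=5, p=5, q=1
  k=1: a=1, p=6, q=1
  k=2: a=8, p=53, q=9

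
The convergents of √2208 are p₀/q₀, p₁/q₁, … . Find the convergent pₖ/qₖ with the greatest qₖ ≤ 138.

4417/94

√2208 = [46; 1, 92, …] (period length 2).
Convergents:
  p_0/q_0 = 46/1
  p_1/q_1 = 47/1
  p_2/q_2 = 4370/93
  p_3/q_3 = 4417/94
  p_4/q_4 = 410734/8741
q_3 = 94 ≤ 138 < 8741 = q_4, so the answer is 4417/94.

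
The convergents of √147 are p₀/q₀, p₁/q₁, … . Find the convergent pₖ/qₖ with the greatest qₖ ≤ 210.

√147 = [12; 8, 24, …] (period length 2).
Convergents:
  p_0/q_0 = 12/1
  p_1/q_1 = 97/8
  p_2/q_2 = 2340/193
  p_3/q_3 = 18817/1552
q_2 = 193 ≤ 210 < 1552 = q_3, so the answer is 2340/193.

2340/193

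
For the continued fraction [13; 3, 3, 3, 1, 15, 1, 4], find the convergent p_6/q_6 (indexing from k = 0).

9591/721

Using pₖ = aₖpₖ₋₁ + pₖ₋₂, qₖ = aₖqₖ₋₁ + qₖ₋₂ (with p₋₁=1, p₋₂=0, q₋₁=0, q₋₂=1):
  k=0: a=13, p=13, q=1
  k=1: a=3, p=40, q=3
  k=2: a=3, p=133, q=10
  k=3: a=3, p=439, q=33
  k=4: a=1, p=572, q=43
  k=5: a=15, p=9019, q=678
  k=6: a=1, p=9591, q=721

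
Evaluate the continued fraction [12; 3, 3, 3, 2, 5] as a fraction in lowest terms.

Fold from the inside: start with 5/1.
  2 + 1/5 = 11/5
  3 + 5/11 = 38/11
  3 + 11/38 = 125/38
  3 + 38/125 = 413/125
  12 + 125/413 = 5081/413

5081/413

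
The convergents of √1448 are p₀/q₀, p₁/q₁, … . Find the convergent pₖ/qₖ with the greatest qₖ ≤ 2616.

√1448 = [38; 19, 76, …] (period length 2).
Convergents:
  p_0/q_0 = 38/1
  p_1/q_1 = 723/19
  p_2/q_2 = 54986/1445
  p_3/q_3 = 1045457/27474
q_2 = 1445 ≤ 2616 < 27474 = q_3, so the answer is 54986/1445.

54986/1445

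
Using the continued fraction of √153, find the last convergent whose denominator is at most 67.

804/65

√153 = [12; 2, 1, 2, 2, 2, 1, 2, 24, …] (period length 8).
Convergents:
  p_0/q_0 = 12/1
  p_1/q_1 = 25/2
  p_2/q_2 = 37/3
  p_3/q_3 = 99/8
  p_4/q_4 = 235/19
  p_5/q_5 = 569/46
  p_6/q_6 = 804/65
  p_7/q_7 = 2177/176
q_6 = 65 ≤ 67 < 176 = q_7, so the answer is 804/65.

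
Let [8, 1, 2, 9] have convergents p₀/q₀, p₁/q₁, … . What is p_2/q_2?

26/3

Using pₖ = aₖpₖ₋₁ + pₖ₋₂, qₖ = aₖqₖ₋₁ + qₖ₋₂ (with p₋₁=1, p₋₂=0, q₋₁=0, q₋₂=1):
  k=0: a=8, p=8, q=1
  k=1: a=1, p=9, q=1
  k=2: a=2, p=26, q=3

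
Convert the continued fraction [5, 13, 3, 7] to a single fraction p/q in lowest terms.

Fold from the inside: start with 7/1.
  3 + 1/7 = 22/7
  13 + 7/22 = 293/22
  5 + 22/293 = 1487/293

1487/293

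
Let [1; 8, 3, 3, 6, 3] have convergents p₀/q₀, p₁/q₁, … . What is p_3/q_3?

93/83

Using pₖ = aₖpₖ₋₁ + pₖ₋₂, qₖ = aₖqₖ₋₁ + qₖ₋₂ (with p₋₁=1, p₋₂=0, q₋₁=0, q₋₂=1):
  k=0: a=1, p=1, q=1
  k=1: a=8, p=9, q=8
  k=2: a=3, p=28, q=25
  k=3: a=3, p=93, q=83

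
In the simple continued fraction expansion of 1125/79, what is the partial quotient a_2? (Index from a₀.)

6

1125 = 14·79 + 19   →  a_0 = 14
79 = 4·19 + 3   →  a_1 = 4
19 = 6·3 + 1   →  a_2 = 6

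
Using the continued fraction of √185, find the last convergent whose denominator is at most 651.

5563/409

√185 = [13; 1, 1, 1, 1, 26, …] (period length 5).
Convergents:
  p_0/q_0 = 13/1
  p_1/q_1 = 14/1
  p_2/q_2 = 27/2
  p_3/q_3 = 41/3
  p_4/q_4 = 68/5
  p_5/q_5 = 1809/133
  p_6/q_6 = 1877/138
  p_7/q_7 = 3686/271
  p_8/q_8 = 5563/409
  p_9/q_9 = 9249/680
q_8 = 409 ≤ 651 < 680 = q_9, so the answer is 5563/409.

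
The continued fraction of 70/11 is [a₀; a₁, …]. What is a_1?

70 = 6·11 + 4   →  a_0 = 6
11 = 2·4 + 3   →  a_1 = 2

2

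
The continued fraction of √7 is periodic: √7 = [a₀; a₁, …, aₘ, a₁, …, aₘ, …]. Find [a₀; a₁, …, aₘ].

a₀ = ⌊√7⌋ = 2.
With m₀=0, d₀=1 and mₖ₊₁ = dₖaₖ − mₖ, dₖ₊₁ = (n − mₖ₊₁²)/dₖ, aₖ₊₁ = ⌊(a₀+mₖ₊₁)/dₖ₊₁⌋:
  k=1: m=2, d=3, a=1
  k=2: m=1, d=2, a=1
  k=3: m=1, d=3, a=1
  k=4: m=2, d=1, a=4
d=1 and a=2a₀=4 at k=4, so the next step gives (m, d) = (2, 3) again — its k=1 value — and the period has length 4.

[2; 1, 1, 1, 4]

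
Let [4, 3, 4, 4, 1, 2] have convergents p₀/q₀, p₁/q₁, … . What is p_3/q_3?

Using pₖ = aₖpₖ₋₁ + pₖ₋₂, qₖ = aₖqₖ₋₁ + qₖ₋₂ (with p₋₁=1, p₋₂=0, q₋₁=0, q₋₂=1):
  k=0: a=4, p=4, q=1
  k=1: a=3, p=13, q=3
  k=2: a=4, p=56, q=13
  k=3: a=4, p=237, q=55

237/55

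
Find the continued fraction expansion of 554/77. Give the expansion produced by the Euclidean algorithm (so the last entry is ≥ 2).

554 = 7·77 + 15
77 = 5·15 + 2
15 = 7·2 + 1
2 = 2·1 + 0  (stop)
So 554/77 = [7; 5, 7, 2].

[7; 5, 7, 2]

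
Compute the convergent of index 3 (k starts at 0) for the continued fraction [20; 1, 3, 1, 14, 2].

104/5

Using pₖ = aₖpₖ₋₁ + pₖ₋₂, qₖ = aₖqₖ₋₁ + qₖ₋₂ (with p₋₁=1, p₋₂=0, q₋₁=0, q₋₂=1):
  k=0: a=20, p=20, q=1
  k=1: a=1, p=21, q=1
  k=2: a=3, p=83, q=4
  k=3: a=1, p=104, q=5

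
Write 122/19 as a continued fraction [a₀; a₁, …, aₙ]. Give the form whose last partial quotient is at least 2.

122 = 6×19 + 8
19 = 2×8 + 3
8 = 2×3 + 2
3 = 1×2 + 1
2 = 2×1 + 0  (stop)
So 122/19 = [6; 2, 2, 1, 2].

[6; 2, 2, 1, 2]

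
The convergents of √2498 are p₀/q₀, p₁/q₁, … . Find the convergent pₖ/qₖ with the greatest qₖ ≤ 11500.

√2498 = [49; 1, 48, 1, 98, …] (period length 4).
Convergents:
  p_0/q_0 = 49/1
  p_1/q_1 = 50/1
  p_2/q_2 = 2449/49
  p_3/q_3 = 2499/50
  p_4/q_4 = 247351/4949
  p_5/q_5 = 249850/4999
  p_6/q_6 = 12240151/244901
q_5 = 4999 ≤ 11500 < 244901 = q_6, so the answer is 249850/4999.

249850/4999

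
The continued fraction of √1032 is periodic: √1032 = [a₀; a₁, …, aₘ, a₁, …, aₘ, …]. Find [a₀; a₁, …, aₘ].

[32; 8, 64]

a₀ = ⌊√1032⌋ = 32.
With m₀=0, d₀=1 and mₖ₊₁ = dₖaₖ − mₖ, dₖ₊₁ = (n − mₖ₊₁²)/dₖ, aₖ₊₁ = ⌊(a₀+mₖ₊₁)/dₖ₊₁⌋:
  k=1: m=32, d=8, a=8
  k=2: m=32, d=1, a=64
d=1 and a=2a₀=64 at k=2, so the next step gives (m, d) = (32, 8) again — its k=1 value — and the period has length 2.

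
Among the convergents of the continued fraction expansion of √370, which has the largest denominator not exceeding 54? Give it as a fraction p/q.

327/17

√370 = [19; 4, 4, 38, …] (period length 3).
Convergents:
  p_0/q_0 = 19/1
  p_1/q_1 = 77/4
  p_2/q_2 = 327/17
  p_3/q_3 = 12503/650
q_2 = 17 ≤ 54 < 650 = q_3, so the answer is 327/17.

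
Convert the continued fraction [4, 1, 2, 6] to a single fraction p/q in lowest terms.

89/19

Fold from the inside: start with 6/1.
  2 + 1/6 = 13/6
  1 + 6/13 = 19/13
  4 + 13/19 = 89/19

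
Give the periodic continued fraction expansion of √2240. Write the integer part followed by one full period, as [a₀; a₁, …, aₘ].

[47; 3, 23, 3, 94]

a₀ = ⌊√2240⌋ = 47.
With m₀=0, d₀=1 and mₖ₊₁ = dₖaₖ − mₖ, dₖ₊₁ = (n − mₖ₊₁²)/dₖ, aₖ₊₁ = ⌊(a₀+mₖ₊₁)/dₖ₊₁⌋:
  k=1: m=47, d=31, a=3
  k=2: m=46, d=4, a=23
  k=3: m=46, d=31, a=3
  k=4: m=47, d=1, a=94
d=1 and a=2a₀=94 at k=4, so the next step gives (m, d) = (47, 31) again — its k=1 value — and the period has length 4.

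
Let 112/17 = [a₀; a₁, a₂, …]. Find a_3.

2

112 = 6·17 + 10   →  a_0 = 6
17 = 1·10 + 7   →  a_1 = 1
10 = 1·7 + 3   →  a_2 = 1
7 = 2·3 + 1   →  a_3 = 2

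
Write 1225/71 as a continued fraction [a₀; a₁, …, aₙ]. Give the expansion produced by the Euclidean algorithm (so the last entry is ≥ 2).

1225 = 17*71 + 18
71 = 3*18 + 17
18 = 1*17 + 1
17 = 17*1 + 0  (stop)
So 1225/71 = [17; 3, 1, 17].

[17; 3, 1, 17]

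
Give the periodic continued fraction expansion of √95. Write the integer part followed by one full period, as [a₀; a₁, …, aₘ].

[9; 1, 2, 1, 18]

a₀ = ⌊√95⌋ = 9.
With m₀=0, d₀=1 and mₖ₊₁ = dₖaₖ − mₖ, dₖ₊₁ = (n − mₖ₊₁²)/dₖ, aₖ₊₁ = ⌊(a₀+mₖ₊₁)/dₖ₊₁⌋:
  k=1: m=9, d=14, a=1
  k=2: m=5, d=5, a=2
  k=3: m=5, d=14, a=1
  k=4: m=9, d=1, a=18
d=1 and a=2a₀=18 at k=4, so the next step gives (m, d) = (9, 14) again — its k=1 value — and the period has length 4.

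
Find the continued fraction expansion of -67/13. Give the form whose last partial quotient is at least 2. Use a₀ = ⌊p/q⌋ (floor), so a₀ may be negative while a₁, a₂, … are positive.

[-6; 1, 5, 2]

-67 = -6×13 + 11
13 = 1×11 + 2
11 = 5×2 + 1
2 = 2×1 + 0  (stop)
So -67/13 = [-6; 1, 5, 2].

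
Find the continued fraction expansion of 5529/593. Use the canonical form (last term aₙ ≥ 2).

5529 = 9*593 + 192
593 = 3*192 + 17
192 = 11*17 + 5
17 = 3*5 + 2
5 = 2*2 + 1
2 = 2*1 + 0  (stop)
So 5529/593 = [9; 3, 11, 3, 2, 2].

[9; 3, 11, 3, 2, 2]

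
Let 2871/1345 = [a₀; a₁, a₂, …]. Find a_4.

2871 = 2·1345 + 181   →  a_0 = 2
1345 = 7·181 + 78   →  a_1 = 7
181 = 2·78 + 25   →  a_2 = 2
78 = 3·25 + 3   →  a_3 = 3
25 = 8·3 + 1   →  a_4 = 8

8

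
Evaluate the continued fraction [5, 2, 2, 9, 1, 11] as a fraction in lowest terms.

3345/619

Using pₖ = aₖpₖ₋₁ + pₖ₋₂ and qₖ = aₖqₖ₋₁ + qₖ₋₂:
  k=0: a=5, p=5, q=1
  k=1: a=2, p=11, q=2
  k=2: a=2, p=27, q=5
  k=3: a=9, p=254, q=47
  k=4: a=1, p=281, q=52
  k=5: a=11, p=3345, q=619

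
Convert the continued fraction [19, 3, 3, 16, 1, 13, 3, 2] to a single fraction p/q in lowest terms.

332549/17230

Fold from the inside: start with 2/1.
  3 + 1/2 = 7/2
  13 + 2/7 = 93/7
  1 + 7/93 = 100/93
  16 + 93/100 = 1693/100
  3 + 100/1693 = 5179/1693
  3 + 1693/5179 = 17230/5179
  19 + 5179/17230 = 332549/17230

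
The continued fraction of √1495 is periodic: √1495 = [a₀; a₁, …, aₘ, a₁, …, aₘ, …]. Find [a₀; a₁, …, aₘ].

[38; 1, 1, 1, 76]

a₀ = ⌊√1495⌋ = 38.
With m₀=0, d₀=1 and mₖ₊₁ = dₖaₖ − mₖ, dₖ₊₁ = (n − mₖ₊₁²)/dₖ, aₖ₊₁ = ⌊(a₀+mₖ₊₁)/dₖ₊₁⌋:
  k=1: m=38, d=51, a=1
  k=2: m=13, d=26, a=1
  k=3: m=13, d=51, a=1
  k=4: m=38, d=1, a=76
d=1 and a=2a₀=76 at k=4, so the next step gives (m, d) = (38, 51) again — its k=1 value — and the period has length 4.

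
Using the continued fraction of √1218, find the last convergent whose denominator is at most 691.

24046/689

√1218 = [34; 1, 8, 1, 68, …] (period length 4).
Convergents:
  p_0/q_0 = 34/1
  p_1/q_1 = 35/1
  p_2/q_2 = 314/9
  p_3/q_3 = 349/10
  p_4/q_4 = 24046/689
  p_5/q_5 = 24395/699
q_4 = 689 ≤ 691 < 699 = q_5, so the answer is 24046/689.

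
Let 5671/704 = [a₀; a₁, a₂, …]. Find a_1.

18

5671 = 8·704 + 39   →  a_0 = 8
704 = 18·39 + 2   →  a_1 = 18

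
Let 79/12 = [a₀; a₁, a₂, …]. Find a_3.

79 = 6·12 + 7   →  a_0 = 6
12 = 1·7 + 5   →  a_1 = 1
7 = 1·5 + 2   →  a_2 = 1
5 = 2·2 + 1   →  a_3 = 2

2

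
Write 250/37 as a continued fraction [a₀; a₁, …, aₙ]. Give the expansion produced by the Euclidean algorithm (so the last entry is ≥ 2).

250 = 6*37 + 28
37 = 1*28 + 9
28 = 3*9 + 1
9 = 9*1 + 0  (stop)
So 250/37 = [6; 1, 3, 9].

[6; 1, 3, 9]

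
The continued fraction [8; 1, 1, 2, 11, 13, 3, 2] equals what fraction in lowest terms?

Using pₖ = aₖpₖ₋₁ + pₖ₋₂ and qₖ = aₖqₖ₋₁ + qₖ₋₂:
  k=0: a=8, p=8, q=1
  k=1: a=1, p=9, q=1
  k=2: a=1, p=17, q=2
  k=3: a=2, p=43, q=5
  k=4: a=11, p=490, q=57
  k=5: a=13, p=6413, q=746
  k=6: a=3, p=19729, q=2295
  k=7: a=2, p=45871, q=5336

45871/5336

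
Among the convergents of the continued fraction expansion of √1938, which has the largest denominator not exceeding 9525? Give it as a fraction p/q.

170500/3873

√1938 = [44; 44, 88, …] (period length 2).
Convergents:
  p_0/q_0 = 44/1
  p_1/q_1 = 1937/44
  p_2/q_2 = 170500/3873
  p_3/q_3 = 7503937/170456
q_2 = 3873 ≤ 9525 < 170456 = q_3, so the answer is 170500/3873.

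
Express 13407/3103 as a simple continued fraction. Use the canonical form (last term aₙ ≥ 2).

13407 = 4×3103 + 995
3103 = 3×995 + 118
995 = 8×118 + 51
118 = 2×51 + 16
51 = 3×16 + 3
16 = 5×3 + 1
3 = 3×1 + 0  (stop)
So 13407/3103 = [4; 3, 8, 2, 3, 5, 3].

[4; 3, 8, 2, 3, 5, 3]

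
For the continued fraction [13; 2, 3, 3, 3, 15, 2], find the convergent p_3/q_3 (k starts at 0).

309/23

Using pₖ = aₖpₖ₋₁ + pₖ₋₂, qₖ = aₖqₖ₋₁ + qₖ₋₂ (with p₋₁=1, p₋₂=0, q₋₁=0, q₋₂=1):
  k=0: a=13, p=13, q=1
  k=1: a=2, p=27, q=2
  k=2: a=3, p=94, q=7
  k=3: a=3, p=309, q=23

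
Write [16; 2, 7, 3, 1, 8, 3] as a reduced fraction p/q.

27847/1691

Fold from the inside: start with 3/1.
  8 + 1/3 = 25/3
  1 + 3/25 = 28/25
  3 + 25/28 = 109/28
  7 + 28/109 = 791/109
  2 + 109/791 = 1691/791
  16 + 791/1691 = 27847/1691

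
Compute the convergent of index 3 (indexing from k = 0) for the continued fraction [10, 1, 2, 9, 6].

Using pₖ = aₖpₖ₋₁ + pₖ₋₂, qₖ = aₖqₖ₋₁ + qₖ₋₂ (with p₋₁=1, p₋₂=0, q₋₁=0, q₋₂=1):
  k=0: a=10, p=10, q=1
  k=1: a=1, p=11, q=1
  k=2: a=2, p=32, q=3
  k=3: a=9, p=299, q=28

299/28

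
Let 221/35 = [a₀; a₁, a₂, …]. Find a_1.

3

221 = 6·35 + 11   →  a_0 = 6
35 = 3·11 + 2   →  a_1 = 3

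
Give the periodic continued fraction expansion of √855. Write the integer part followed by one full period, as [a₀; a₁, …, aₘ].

[29; 4, 6, 4, 58]

a₀ = ⌊√855⌋ = 29.
With m₀=0, d₀=1 and mₖ₊₁ = dₖaₖ − mₖ, dₖ₊₁ = (n − mₖ₊₁²)/dₖ, aₖ₊₁ = ⌊(a₀+mₖ₊₁)/dₖ₊₁⌋:
  k=1: m=29, d=14, a=4
  k=2: m=27, d=9, a=6
  k=3: m=27, d=14, a=4
  k=4: m=29, d=1, a=58
d=1 and a=2a₀=58 at k=4, so the next step gives (m, d) = (29, 14) again — its k=1 value — and the period has length 4.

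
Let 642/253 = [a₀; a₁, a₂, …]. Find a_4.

6

642 = 2·253 + 136   →  a_0 = 2
253 = 1·136 + 117   →  a_1 = 1
136 = 1·117 + 19   →  a_2 = 1
117 = 6·19 + 3   →  a_3 = 6
19 = 6·3 + 1   →  a_4 = 6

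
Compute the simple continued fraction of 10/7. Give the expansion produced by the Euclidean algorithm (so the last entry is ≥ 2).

[1; 2, 3]

10 = 1·7 + 3
7 = 2·3 + 1
3 = 3·1 + 0  (stop)
So 10/7 = [1; 2, 3].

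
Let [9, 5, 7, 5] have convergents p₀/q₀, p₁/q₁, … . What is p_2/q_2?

Using pₖ = aₖpₖ₋₁ + pₖ₋₂, qₖ = aₖqₖ₋₁ + qₖ₋₂ (with p₋₁=1, p₋₂=0, q₋₁=0, q₋₂=1):
  k=0: a=9, p=9, q=1
  k=1: a=5, p=46, q=5
  k=2: a=7, p=331, q=36

331/36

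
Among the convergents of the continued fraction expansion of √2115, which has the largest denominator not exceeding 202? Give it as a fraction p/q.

4231/92

√2115 = [45; 1, 90, …] (period length 2).
Convergents:
  p_0/q_0 = 45/1
  p_1/q_1 = 46/1
  p_2/q_2 = 4185/91
  p_3/q_3 = 4231/92
  p_4/q_4 = 384975/8371
q_3 = 92 ≤ 202 < 8371 = q_4, so the answer is 4231/92.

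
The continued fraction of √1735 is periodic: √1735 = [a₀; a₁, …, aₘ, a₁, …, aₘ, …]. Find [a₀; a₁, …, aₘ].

[41; 1, 1, 1, 7, 1, 1, 1, 82]

a₀ = ⌊√1735⌋ = 41.
With m₀=0, d₀=1 and mₖ₊₁ = dₖaₖ − mₖ, dₖ₊₁ = (n − mₖ₊₁²)/dₖ, aₖ₊₁ = ⌊(a₀+mₖ₊₁)/dₖ₊₁⌋:
  k=1: m=41, d=54, a=1
  k=2: m=13, d=29, a=1
  k=3: m=16, d=51, a=1
  k=4: m=35, d=10, a=7
  k=5: m=35, d=51, a=1
  k=6: m=16, d=29, a=1
  k=7: m=13, d=54, a=1
  k=8: m=41, d=1, a=82
d=1 and a=2a₀=82 at k=8, so the next step gives (m, d) = (41, 54) again — its k=1 value — and the period has length 8.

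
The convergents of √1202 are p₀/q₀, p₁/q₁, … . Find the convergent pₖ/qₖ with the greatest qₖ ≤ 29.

√1202 = [34; 1, 2, 34, 2, 1, 68, …] (period length 6).
Convergents:
  p_0/q_0 = 34/1
  p_1/q_1 = 35/1
  p_2/q_2 = 104/3
  p_3/q_3 = 3571/103
q_2 = 3 ≤ 29 < 103 = q_3, so the answer is 104/3.

104/3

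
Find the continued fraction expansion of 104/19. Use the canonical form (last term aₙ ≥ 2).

[5; 2, 9]

104 = 5*19 + 9
19 = 2*9 + 1
9 = 9*1 + 0  (stop)
So 104/19 = [5; 2, 9].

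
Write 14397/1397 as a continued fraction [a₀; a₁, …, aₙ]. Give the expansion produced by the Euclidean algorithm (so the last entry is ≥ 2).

[10; 3, 3, 1, 2, 7, 2, 2]

14397 = 10*1397 + 427
1397 = 3*427 + 116
427 = 3*116 + 79
116 = 1*79 + 37
79 = 2*37 + 5
37 = 7*5 + 2
5 = 2*2 + 1
2 = 2*1 + 0  (stop)
So 14397/1397 = [10; 3, 3, 1, 2, 7, 2, 2].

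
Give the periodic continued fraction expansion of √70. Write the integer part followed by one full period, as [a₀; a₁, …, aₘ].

a₀ = ⌊√70⌋ = 8.

[8; 2, 1, 2, 1, 2, 16]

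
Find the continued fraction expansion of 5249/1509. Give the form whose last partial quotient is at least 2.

5249 = 3*1509 + 722
1509 = 2*722 + 65
722 = 11*65 + 7
65 = 9*7 + 2
7 = 3*2 + 1
2 = 2*1 + 0  (stop)
So 5249/1509 = [3; 2, 11, 9, 3, 2].

[3; 2, 11, 9, 3, 2]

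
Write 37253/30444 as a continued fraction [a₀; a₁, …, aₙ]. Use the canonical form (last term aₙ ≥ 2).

37253 = 1·30444 + 6809
30444 = 4·6809 + 3208
6809 = 2·3208 + 393
3208 = 8·393 + 64
393 = 6·64 + 9
64 = 7·9 + 1
9 = 9·1 + 0  (stop)
So 37253/30444 = [1; 4, 2, 8, 6, 7, 9].

[1; 4, 2, 8, 6, 7, 9]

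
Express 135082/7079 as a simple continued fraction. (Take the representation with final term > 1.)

[19; 12, 5, 2, 3, 15]

135082 = 19*7079 + 581
7079 = 12*581 + 107
581 = 5*107 + 46
107 = 2*46 + 15
46 = 3*15 + 1
15 = 15*1 + 0  (stop)
So 135082/7079 = [19; 12, 5, 2, 3, 15].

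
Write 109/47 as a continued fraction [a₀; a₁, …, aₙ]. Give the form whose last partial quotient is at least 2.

109 = 2×47 + 15
47 = 3×15 + 2
15 = 7×2 + 1
2 = 2×1 + 0  (stop)
So 109/47 = [2; 3, 7, 2].

[2; 3, 7, 2]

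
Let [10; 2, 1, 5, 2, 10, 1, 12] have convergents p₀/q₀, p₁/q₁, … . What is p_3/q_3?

176/17

Using pₖ = aₖpₖ₋₁ + pₖ₋₂, qₖ = aₖqₖ₋₁ + qₖ₋₂ (with p₋₁=1, p₋₂=0, q₋₁=0, q₋₂=1):
  k=0: a=10, p=10, q=1
  k=1: a=2, p=21, q=2
  k=2: a=1, p=31, q=3
  k=3: a=5, p=176, q=17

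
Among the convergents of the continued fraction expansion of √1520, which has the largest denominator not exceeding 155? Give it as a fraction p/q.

3041/78

√1520 = [38; 1, 76, …] (period length 2).
Convergents:
  p_0/q_0 = 38/1
  p_1/q_1 = 39/1
  p_2/q_2 = 3002/77
  p_3/q_3 = 3041/78
  p_4/q_4 = 234118/6005
q_3 = 78 ≤ 155 < 6005 = q_4, so the answer is 3041/78.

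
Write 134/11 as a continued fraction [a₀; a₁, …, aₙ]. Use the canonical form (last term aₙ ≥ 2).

[12; 5, 2]

134 = 12×11 + 2
11 = 5×2 + 1
2 = 2×1 + 0  (stop)
So 134/11 = [12; 5, 2].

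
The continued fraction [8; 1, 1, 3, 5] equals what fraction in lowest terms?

317/37

Fold from the inside: start with 5/1.
  3 + 1/5 = 16/5
  1 + 5/16 = 21/16
  1 + 16/21 = 37/21
  8 + 21/37 = 317/37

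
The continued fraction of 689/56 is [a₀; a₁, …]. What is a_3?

2

689 = 12·56 + 17   →  a_0 = 12
56 = 3·17 + 5   →  a_1 = 3
17 = 3·5 + 2   →  a_2 = 3
5 = 2·2 + 1   →  a_3 = 2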